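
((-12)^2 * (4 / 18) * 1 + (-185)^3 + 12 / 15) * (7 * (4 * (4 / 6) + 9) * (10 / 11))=-15512400890 / 33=-470072754.24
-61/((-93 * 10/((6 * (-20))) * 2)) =-122/31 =-3.94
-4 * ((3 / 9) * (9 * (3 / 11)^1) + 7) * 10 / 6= -1720 / 33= -52.12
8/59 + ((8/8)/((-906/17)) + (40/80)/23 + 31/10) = 19908161/6147210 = 3.24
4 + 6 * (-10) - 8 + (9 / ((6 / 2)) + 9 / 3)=-58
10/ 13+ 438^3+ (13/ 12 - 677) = 13108211509/ 156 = 84026996.85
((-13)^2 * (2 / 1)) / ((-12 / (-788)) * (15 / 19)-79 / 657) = -415596519 / 133066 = -3123.24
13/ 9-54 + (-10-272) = -3011/ 9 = -334.56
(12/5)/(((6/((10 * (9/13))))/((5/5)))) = 36/13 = 2.77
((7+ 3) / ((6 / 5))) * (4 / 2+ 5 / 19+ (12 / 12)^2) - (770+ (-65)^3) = 15611285 / 57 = 273882.19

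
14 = 14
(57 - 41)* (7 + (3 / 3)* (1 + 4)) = 192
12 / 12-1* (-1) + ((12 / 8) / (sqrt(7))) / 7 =3* sqrt(7) / 98 + 2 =2.08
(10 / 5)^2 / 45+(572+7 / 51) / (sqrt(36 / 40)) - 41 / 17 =-1777 / 765+29179 * sqrt(10) / 153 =600.76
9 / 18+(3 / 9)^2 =11 / 18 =0.61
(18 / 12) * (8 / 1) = 12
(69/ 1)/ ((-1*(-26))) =69/ 26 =2.65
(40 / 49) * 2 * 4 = 320 / 49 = 6.53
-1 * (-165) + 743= 908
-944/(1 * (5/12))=-11328/5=-2265.60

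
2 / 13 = 0.15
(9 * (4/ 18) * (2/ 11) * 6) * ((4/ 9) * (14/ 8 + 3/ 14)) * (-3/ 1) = -40/ 7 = -5.71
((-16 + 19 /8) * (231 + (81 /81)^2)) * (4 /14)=-6322 /7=-903.14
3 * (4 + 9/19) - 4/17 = 4259/323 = 13.19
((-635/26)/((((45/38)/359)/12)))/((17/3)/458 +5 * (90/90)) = -17725.72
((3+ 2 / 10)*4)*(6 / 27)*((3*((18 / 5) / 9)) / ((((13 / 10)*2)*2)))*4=512 / 195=2.63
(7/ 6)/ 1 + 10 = 67/ 6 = 11.17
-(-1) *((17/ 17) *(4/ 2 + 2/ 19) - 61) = -1119/ 19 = -58.89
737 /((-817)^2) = 737 /667489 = 0.00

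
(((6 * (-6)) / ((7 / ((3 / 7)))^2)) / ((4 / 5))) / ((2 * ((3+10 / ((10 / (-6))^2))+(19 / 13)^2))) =-342225 / 35448364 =-0.01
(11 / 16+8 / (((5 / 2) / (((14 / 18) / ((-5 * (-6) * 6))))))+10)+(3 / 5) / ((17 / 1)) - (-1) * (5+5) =11421731 / 550800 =20.74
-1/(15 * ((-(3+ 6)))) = 1/135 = 0.01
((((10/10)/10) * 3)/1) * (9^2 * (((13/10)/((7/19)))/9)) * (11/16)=73359/11200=6.55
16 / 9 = 1.78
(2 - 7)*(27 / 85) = -27 / 17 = -1.59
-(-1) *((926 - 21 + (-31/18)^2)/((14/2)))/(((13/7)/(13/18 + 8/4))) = 14414869/75816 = 190.13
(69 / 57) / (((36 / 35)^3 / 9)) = 986125 / 98496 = 10.01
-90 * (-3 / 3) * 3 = 270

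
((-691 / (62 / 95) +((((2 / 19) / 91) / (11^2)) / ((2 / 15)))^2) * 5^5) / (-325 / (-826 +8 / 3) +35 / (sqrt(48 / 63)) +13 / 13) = 1903479756481382937500 / 662377596246907541 - 89786780966102968750 * sqrt(21) / 4980282678548177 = -79743.03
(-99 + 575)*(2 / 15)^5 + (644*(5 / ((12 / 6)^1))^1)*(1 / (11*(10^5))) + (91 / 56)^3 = 18443861929 / 4276800000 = 4.31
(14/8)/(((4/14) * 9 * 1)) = 0.68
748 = 748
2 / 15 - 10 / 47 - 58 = -40946 / 705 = -58.08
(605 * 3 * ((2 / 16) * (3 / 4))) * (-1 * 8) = -5445 / 4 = -1361.25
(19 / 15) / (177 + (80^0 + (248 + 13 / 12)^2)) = 912 / 44798765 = 0.00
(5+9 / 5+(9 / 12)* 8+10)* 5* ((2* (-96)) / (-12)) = 1824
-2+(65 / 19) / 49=-1797 / 931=-1.93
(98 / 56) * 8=14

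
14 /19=0.74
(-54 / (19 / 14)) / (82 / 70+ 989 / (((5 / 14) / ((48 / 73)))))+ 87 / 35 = 7627521297 / 3095740585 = 2.46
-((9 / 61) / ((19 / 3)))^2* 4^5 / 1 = -746496 / 1343281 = -0.56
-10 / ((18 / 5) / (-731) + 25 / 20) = -146200 / 18203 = -8.03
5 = 5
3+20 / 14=31 / 7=4.43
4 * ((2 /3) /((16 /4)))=2 /3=0.67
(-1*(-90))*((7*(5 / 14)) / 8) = 225 / 8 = 28.12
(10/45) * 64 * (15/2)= 106.67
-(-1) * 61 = 61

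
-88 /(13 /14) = -1232 /13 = -94.77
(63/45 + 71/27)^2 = 295936/18225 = 16.24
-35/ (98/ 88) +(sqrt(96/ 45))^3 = -220/ 7 +128 * sqrt(30)/ 225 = -28.31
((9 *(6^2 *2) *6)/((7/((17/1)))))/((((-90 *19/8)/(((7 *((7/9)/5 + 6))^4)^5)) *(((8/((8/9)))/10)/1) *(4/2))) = -87717659842047421179989648907263979964422541085699814105231186728384/7343153753982596308994293212890625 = -11945502270665830458439330000000000.00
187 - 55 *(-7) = 572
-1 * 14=-14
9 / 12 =3 / 4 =0.75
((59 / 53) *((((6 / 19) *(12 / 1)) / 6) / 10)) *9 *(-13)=-41418 / 5035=-8.23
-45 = -45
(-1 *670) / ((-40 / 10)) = 335 / 2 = 167.50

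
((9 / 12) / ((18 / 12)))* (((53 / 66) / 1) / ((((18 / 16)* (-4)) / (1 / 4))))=-53 / 2376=-0.02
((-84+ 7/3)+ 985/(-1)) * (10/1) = -32000/3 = -10666.67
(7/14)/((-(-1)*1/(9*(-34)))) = -153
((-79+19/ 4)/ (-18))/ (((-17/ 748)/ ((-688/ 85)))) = 124872/ 85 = 1469.08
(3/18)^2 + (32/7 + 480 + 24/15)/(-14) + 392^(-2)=-239937667/6914880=-34.70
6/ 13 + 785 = 10211/ 13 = 785.46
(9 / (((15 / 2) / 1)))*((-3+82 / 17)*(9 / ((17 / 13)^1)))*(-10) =-43524 / 289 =-150.60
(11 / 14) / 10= 11 / 140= 0.08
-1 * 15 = -15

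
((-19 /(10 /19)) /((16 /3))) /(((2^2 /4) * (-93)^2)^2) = -361 /3989610720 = -0.00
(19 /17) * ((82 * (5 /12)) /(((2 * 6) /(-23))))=-89585 /1224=-73.19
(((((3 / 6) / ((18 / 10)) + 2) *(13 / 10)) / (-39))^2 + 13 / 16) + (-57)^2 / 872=18054263 / 3973050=4.54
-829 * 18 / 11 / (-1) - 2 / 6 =44755 / 33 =1356.21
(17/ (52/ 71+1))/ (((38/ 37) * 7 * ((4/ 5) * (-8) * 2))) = -223295/ 2093952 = -0.11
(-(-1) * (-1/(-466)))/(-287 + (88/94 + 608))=47/7051046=0.00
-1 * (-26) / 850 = 13 / 425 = 0.03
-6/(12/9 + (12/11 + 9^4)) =-0.00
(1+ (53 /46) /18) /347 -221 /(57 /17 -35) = 539960095 /77288004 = 6.99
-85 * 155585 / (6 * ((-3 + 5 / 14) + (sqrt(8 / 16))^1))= 648011525 * sqrt(2) / 3813 + 3425203775 / 3813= 1138638.99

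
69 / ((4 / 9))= 621 / 4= 155.25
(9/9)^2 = 1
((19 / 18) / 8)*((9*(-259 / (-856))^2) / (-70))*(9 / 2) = -1638693 / 234475520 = -0.01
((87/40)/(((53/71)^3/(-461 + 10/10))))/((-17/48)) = 17188317864/2530909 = 6791.36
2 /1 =2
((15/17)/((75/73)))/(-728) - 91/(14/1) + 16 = 587787/61880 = 9.50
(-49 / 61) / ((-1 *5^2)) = 49 / 1525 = 0.03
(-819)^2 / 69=223587 / 23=9721.17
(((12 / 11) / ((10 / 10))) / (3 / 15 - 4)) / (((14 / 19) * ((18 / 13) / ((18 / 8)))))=-195 / 308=-0.63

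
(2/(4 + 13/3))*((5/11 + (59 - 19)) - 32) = 558/275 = 2.03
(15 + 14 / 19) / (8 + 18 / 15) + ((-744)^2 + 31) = 553568.71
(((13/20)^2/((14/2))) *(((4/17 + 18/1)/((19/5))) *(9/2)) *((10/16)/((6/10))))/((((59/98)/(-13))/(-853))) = 30500017275/1219648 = 25007.23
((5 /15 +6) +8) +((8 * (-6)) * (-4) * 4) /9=299 /3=99.67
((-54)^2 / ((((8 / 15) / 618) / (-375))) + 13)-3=-1267093115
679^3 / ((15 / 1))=313046839 / 15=20869789.27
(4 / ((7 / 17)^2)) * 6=6936 / 49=141.55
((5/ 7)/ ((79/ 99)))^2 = 0.80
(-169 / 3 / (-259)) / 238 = 169 / 184926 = 0.00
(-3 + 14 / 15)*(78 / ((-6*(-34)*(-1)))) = 403 / 510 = 0.79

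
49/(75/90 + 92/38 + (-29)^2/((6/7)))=133/2672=0.05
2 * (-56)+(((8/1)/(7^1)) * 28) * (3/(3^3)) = -976/9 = -108.44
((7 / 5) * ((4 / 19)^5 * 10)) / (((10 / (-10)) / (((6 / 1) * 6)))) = -516096 / 2476099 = -0.21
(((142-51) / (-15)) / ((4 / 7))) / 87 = -637 / 5220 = -0.12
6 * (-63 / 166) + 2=-23 / 83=-0.28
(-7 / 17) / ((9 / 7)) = -49 / 153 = -0.32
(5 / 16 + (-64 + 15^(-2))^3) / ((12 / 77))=-3677961553270543 / 2187000000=-1681738.25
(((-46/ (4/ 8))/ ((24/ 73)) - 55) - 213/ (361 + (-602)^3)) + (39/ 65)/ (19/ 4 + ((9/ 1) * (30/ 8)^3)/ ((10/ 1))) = -14645198092622687/ 43740271155030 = -334.82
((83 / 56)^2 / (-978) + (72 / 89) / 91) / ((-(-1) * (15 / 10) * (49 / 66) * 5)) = 51866749 / 43469471136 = 0.00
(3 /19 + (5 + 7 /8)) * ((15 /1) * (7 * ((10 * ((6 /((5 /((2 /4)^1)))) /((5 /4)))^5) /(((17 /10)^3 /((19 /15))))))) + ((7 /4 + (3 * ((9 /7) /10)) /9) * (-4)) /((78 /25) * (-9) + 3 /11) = 172058419160389 /4109187140625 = 41.87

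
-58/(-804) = 29/402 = 0.07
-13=-13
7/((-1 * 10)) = -0.70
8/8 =1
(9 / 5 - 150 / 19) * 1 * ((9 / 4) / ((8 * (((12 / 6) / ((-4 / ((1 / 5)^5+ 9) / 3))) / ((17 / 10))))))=3691125 / 17100608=0.22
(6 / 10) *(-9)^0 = 3 / 5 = 0.60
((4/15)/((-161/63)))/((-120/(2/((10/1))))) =1/5750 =0.00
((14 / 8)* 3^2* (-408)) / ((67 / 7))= -44982 / 67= -671.37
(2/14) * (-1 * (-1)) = 1/7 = 0.14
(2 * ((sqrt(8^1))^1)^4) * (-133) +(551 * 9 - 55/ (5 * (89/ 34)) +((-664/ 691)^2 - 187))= -520797990018/ 42495809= -12255.28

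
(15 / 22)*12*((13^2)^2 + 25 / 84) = 35987235 / 154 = 233683.34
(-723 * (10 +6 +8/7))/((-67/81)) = 7027560/469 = 14984.14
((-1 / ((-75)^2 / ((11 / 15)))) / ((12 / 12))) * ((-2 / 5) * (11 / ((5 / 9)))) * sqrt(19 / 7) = 242 * sqrt(133) / 1640625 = 0.00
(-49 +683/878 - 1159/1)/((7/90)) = -47697345/3073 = -15521.43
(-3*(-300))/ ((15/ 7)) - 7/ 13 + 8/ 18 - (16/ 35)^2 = 60153073/ 143325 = 419.70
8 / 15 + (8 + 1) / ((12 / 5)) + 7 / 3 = 397 / 60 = 6.62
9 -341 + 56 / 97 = -32148 / 97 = -331.42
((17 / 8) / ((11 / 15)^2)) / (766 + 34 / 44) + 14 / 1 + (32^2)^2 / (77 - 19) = 129815628903 / 7174948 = 18092.90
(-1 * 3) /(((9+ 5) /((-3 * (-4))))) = -18 /7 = -2.57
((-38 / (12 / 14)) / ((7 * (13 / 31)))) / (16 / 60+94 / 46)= -67735 / 10361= -6.54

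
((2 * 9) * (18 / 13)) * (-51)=-16524 / 13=-1271.08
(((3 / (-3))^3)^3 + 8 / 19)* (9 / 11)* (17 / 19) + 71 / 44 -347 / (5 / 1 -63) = 3303945 / 460636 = 7.17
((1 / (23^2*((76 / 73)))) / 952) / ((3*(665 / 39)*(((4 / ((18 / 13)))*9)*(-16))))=-0.00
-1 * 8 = -8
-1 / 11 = -0.09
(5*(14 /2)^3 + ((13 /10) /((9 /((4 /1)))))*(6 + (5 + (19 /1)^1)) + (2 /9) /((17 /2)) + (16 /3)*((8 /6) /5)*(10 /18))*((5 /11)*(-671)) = -727896835 /1377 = -528610.63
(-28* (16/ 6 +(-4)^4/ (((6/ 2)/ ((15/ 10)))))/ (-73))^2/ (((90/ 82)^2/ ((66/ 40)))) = 556914600704/ 161868375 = 3440.54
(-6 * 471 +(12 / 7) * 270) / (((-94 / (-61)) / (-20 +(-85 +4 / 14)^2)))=-176923381239 / 16121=-10974715.04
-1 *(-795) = 795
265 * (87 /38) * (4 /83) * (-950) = -2305500 /83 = -27777.11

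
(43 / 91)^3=79507 / 753571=0.11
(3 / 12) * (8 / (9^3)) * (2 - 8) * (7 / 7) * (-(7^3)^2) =1936.61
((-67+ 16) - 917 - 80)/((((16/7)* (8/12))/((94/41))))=-129297/82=-1576.79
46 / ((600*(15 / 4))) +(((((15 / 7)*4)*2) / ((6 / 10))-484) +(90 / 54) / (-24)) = -3188343 / 7000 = -455.48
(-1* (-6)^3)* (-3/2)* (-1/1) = 324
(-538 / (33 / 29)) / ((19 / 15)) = -78010 / 209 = -373.25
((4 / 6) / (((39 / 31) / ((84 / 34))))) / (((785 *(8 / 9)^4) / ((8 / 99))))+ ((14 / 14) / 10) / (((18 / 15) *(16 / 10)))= 38324893 / 732800640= 0.05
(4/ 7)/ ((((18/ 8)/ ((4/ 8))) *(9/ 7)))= 8/ 81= 0.10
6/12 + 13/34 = 15/17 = 0.88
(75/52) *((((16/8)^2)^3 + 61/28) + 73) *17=4968675/1456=3412.55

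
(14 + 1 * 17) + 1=32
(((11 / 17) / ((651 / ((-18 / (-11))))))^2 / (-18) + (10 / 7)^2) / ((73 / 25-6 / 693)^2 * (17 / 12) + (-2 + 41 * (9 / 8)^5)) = 1858233503047680000 / 76385533114787898739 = 0.02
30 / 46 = 0.65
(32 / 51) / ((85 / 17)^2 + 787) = 8 / 10353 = 0.00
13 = 13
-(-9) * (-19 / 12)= -57 / 4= -14.25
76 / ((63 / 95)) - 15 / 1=6275 / 63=99.60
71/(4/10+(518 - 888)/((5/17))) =-355/6288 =-0.06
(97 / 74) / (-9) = -97 / 666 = -0.15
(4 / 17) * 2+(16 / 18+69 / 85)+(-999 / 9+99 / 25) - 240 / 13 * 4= -8886599 / 49725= -178.71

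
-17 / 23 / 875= -17 / 20125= -0.00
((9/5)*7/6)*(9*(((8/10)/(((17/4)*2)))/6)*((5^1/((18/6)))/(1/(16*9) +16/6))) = 864/4675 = 0.18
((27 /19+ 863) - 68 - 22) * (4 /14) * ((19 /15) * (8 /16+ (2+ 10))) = 10510 /3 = 3503.33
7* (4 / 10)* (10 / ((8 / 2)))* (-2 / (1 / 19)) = -266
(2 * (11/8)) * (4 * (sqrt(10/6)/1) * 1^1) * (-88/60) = -242 * sqrt(15)/45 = -20.83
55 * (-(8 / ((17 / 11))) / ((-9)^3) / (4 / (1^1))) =1210 / 12393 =0.10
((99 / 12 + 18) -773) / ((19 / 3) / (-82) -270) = 12669 / 4582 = 2.76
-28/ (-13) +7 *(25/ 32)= 7.62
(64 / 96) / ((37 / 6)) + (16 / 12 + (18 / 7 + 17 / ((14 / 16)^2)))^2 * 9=6135.15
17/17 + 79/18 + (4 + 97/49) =11.37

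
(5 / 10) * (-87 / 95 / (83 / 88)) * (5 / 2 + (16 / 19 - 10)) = 484242 / 149815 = 3.23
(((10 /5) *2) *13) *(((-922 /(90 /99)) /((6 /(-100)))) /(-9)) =-97663.70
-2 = -2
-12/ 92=-3/ 23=-0.13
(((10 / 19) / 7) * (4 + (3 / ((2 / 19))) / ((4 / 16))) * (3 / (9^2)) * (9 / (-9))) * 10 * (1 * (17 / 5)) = -11.17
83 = 83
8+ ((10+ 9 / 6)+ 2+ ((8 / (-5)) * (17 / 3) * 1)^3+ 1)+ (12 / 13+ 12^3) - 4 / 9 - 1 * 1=88158769 / 87750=1004.66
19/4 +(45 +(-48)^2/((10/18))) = 83939/20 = 4196.95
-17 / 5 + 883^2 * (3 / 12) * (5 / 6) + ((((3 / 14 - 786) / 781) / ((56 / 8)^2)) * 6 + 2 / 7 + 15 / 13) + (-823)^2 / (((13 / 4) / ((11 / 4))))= 307387693827583 / 417897480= 735557.66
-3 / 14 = -0.21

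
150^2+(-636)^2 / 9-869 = 66575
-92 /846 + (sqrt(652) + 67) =2 *sqrt(163) + 28295 /423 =92.43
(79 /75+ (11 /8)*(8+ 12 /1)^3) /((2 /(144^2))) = 2851473024 /25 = 114058920.96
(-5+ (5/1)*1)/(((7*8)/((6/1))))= 0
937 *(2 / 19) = 1874 / 19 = 98.63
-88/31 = -2.84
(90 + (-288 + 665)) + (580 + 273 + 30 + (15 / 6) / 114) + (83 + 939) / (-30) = 1315.96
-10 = -10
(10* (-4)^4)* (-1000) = -2560000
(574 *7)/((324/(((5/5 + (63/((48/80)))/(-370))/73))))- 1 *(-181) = 158503921/875124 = 181.12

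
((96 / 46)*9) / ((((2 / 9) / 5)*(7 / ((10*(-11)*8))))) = -8553600 / 161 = -53127.95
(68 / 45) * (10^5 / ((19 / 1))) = 1360000 / 171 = 7953.22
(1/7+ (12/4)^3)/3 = 190/21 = 9.05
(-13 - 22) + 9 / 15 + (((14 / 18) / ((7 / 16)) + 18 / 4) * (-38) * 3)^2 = 23046497 / 45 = 512144.38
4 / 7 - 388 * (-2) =5436 / 7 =776.57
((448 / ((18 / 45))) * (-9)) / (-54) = 560 / 3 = 186.67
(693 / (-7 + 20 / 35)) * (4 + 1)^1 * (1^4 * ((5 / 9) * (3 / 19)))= -47.28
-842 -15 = -857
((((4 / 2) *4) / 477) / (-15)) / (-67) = 8 / 479385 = 0.00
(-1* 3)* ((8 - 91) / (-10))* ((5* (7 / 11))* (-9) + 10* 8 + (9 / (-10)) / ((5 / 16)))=-3319917 / 2750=-1207.24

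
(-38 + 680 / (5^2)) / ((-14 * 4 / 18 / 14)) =243 / 5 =48.60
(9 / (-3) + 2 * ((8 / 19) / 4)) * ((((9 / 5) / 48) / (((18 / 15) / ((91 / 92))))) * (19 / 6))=-4823 / 17664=-0.27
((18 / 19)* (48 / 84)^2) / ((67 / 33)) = 9504 / 62377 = 0.15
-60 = -60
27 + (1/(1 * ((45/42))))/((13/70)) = 1249/39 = 32.03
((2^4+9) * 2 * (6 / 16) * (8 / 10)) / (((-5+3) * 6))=-5 / 4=-1.25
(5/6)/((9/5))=25/54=0.46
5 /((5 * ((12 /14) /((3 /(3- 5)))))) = -7 /4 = -1.75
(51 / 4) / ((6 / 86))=731 / 4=182.75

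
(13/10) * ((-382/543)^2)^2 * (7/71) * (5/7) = 138409789544/6172451228871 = 0.02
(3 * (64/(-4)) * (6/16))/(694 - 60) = -9/317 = -0.03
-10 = -10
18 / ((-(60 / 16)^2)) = -1.28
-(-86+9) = 77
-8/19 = -0.42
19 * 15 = 285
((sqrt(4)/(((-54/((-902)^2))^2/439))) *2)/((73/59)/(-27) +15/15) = 1071575312112701/2565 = 417768152870.45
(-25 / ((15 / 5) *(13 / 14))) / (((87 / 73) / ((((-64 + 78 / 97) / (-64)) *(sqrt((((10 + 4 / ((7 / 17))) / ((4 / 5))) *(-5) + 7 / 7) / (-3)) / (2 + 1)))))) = -5593625 *sqrt(71862) / 94786848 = -15.82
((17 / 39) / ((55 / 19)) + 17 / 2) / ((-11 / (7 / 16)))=-259777 / 755040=-0.34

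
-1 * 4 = -4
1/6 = 0.17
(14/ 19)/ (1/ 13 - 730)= -182/ 180291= -0.00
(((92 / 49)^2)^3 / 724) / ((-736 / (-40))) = 8238519040 / 2505272983381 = 0.00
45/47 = 0.96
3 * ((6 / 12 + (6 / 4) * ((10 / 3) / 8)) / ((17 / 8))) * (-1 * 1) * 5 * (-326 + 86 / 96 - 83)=881505 / 272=3240.83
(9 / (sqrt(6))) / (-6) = -sqrt(6) / 4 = -0.61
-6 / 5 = -1.20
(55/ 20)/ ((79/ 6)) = 33/ 158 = 0.21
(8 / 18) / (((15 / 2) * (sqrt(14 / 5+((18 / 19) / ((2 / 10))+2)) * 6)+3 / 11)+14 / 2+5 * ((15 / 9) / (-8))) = -2200352 / 15313283283+278784 * sqrt(86070) / 25522138805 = 0.00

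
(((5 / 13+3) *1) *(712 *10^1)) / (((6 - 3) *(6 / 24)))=1253120 / 39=32131.28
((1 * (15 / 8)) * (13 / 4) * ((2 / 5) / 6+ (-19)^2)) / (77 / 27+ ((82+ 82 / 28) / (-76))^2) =67254144048 / 125341859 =536.57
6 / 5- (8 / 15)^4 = 56654 / 50625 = 1.12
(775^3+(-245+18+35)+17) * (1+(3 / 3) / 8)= 523669725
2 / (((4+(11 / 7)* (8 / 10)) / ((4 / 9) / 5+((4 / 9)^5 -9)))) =-799169 / 236196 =-3.38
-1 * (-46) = 46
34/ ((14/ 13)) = 221/ 7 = 31.57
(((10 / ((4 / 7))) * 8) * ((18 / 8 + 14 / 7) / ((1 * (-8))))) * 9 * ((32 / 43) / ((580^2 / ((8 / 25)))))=-2142 / 4520375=-0.00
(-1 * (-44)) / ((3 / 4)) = 58.67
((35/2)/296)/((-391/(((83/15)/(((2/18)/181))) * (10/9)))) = -525805/347208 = -1.51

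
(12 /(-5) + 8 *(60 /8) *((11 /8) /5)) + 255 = 269.10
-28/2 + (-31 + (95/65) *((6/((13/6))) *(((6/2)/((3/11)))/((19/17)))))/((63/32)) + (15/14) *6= -4691/1521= -3.08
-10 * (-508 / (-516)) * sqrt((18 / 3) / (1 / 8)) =-68.21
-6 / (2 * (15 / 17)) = -3.40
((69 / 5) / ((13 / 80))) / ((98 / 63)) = 4968 / 91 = 54.59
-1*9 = -9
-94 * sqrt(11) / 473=-0.66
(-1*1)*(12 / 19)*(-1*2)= 24 / 19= 1.26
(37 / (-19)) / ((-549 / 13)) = 481 / 10431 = 0.05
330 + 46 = 376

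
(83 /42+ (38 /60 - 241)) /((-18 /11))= 145.68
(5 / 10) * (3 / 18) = 1 / 12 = 0.08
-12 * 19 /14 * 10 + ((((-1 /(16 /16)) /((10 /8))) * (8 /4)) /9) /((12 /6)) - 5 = -52903 /315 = -167.95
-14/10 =-7/5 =-1.40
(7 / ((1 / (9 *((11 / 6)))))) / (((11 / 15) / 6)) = 945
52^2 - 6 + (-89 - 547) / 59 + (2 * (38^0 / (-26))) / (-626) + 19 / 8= 5165550977 / 1920568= 2689.60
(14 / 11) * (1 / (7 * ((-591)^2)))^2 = 2 / 9393785705997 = 0.00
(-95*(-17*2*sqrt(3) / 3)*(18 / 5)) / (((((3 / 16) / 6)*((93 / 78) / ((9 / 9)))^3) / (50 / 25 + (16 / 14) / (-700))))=5336606785536*sqrt(3) / 36493975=253282.20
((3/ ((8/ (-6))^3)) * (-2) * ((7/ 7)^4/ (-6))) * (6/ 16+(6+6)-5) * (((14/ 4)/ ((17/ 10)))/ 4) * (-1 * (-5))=-278775/ 34816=-8.01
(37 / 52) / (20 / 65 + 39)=37 / 2044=0.02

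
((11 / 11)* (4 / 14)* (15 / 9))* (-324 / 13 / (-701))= 1080 / 63791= 0.02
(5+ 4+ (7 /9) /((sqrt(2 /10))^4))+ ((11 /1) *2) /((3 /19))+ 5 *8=1870 /9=207.78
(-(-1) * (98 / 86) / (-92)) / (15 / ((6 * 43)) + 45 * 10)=-0.00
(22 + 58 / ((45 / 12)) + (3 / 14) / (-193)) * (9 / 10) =4555437 / 135100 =33.72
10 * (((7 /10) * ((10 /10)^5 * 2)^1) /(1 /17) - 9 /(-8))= 997 /4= 249.25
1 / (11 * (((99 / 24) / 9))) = 24 / 121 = 0.20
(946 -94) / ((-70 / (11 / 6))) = -781 / 35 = -22.31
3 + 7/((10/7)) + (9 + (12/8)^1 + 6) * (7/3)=232/5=46.40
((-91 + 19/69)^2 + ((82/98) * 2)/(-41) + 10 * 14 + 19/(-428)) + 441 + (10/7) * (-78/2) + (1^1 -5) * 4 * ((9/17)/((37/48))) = 549233485815541/62804198268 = 8745.17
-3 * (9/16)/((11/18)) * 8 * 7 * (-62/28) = 7533/22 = 342.41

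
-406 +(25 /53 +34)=-371.53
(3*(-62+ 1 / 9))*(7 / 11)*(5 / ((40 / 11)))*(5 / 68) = -11.95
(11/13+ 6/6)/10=12/65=0.18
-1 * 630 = -630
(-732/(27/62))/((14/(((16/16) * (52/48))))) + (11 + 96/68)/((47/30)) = -18445447/151011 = -122.15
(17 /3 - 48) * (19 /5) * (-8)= 19304 /15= 1286.93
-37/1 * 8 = -296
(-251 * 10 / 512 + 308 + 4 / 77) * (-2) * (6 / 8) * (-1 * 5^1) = 89635275 / 39424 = 2273.62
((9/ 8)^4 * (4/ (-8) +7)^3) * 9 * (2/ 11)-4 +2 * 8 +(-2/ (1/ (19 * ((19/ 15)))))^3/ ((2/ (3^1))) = -33766807420751/ 202752000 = -166542.41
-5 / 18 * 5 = -25 / 18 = -1.39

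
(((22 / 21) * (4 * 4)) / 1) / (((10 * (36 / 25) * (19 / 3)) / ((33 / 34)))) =1210 / 6783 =0.18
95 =95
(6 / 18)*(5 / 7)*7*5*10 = 250 / 3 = 83.33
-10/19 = -0.53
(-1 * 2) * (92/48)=-23/6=-3.83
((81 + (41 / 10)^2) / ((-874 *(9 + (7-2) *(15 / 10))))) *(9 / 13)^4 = -21391047 / 13729272700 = -0.00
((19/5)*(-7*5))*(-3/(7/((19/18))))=361/6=60.17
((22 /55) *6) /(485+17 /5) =2 /407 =0.00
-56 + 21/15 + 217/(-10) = -763/10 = -76.30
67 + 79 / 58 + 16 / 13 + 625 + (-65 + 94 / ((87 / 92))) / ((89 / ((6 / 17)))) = 694.73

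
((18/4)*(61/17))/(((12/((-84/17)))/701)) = -2693943/578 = -4660.80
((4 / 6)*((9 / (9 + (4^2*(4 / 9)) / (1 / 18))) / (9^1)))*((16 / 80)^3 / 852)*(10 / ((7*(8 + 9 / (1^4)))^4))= 1 / 438883526152575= 0.00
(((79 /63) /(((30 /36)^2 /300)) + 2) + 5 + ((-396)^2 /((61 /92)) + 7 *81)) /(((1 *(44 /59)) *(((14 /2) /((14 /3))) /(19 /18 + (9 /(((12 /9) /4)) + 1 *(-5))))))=112926950195 /23058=4897517.14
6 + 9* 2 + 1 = 25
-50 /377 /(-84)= 0.00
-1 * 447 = -447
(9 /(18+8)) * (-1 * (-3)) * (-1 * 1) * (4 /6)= -9 /13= -0.69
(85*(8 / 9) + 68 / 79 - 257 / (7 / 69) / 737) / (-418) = -267690625 / 1533244482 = -0.17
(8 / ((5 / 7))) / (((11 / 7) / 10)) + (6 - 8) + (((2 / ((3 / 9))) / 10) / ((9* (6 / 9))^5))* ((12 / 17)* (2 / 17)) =118917731 / 1716660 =69.27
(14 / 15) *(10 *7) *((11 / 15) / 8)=539 / 90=5.99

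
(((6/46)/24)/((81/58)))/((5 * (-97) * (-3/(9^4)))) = 783/44620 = 0.02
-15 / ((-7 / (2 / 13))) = 30 / 91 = 0.33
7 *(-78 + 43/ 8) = -4067/ 8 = -508.38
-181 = -181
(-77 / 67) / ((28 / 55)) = -605 / 268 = -2.26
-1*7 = -7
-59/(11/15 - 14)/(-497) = -885/98903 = -0.01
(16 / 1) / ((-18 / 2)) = -16 / 9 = -1.78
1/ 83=0.01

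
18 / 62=9 / 31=0.29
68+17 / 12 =69.42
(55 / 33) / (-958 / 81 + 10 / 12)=-270 / 1781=-0.15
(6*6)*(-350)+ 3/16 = -201597/16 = -12599.81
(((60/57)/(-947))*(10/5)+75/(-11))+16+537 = 108101504/197923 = 546.18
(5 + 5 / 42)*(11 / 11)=215 / 42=5.12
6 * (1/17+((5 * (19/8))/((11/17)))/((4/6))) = 247623/1496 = 165.52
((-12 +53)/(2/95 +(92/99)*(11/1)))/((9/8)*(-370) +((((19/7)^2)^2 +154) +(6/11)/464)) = -3703350420/192421061717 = -0.02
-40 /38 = -20 /19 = -1.05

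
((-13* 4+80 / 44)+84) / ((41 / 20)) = 7440 / 451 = 16.50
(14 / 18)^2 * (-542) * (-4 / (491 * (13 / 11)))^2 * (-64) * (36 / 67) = 13162569728 / 24567841467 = 0.54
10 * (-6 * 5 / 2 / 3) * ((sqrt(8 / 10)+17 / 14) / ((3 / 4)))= -1700 / 21 - 80 * sqrt(5) / 3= -140.58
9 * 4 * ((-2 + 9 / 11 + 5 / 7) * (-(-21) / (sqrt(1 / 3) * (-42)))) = 648 * sqrt(3) / 77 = 14.58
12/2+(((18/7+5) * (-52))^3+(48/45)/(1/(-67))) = -61030086.50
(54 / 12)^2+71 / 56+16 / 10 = 6473 / 280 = 23.12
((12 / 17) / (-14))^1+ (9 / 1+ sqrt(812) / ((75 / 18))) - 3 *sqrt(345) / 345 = -sqrt(345) / 115+ 12 *sqrt(203) / 25+ 1065 / 119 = 15.63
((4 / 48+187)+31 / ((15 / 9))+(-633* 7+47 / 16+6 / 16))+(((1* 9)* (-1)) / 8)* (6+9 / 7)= -4230.20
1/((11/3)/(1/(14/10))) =15/77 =0.19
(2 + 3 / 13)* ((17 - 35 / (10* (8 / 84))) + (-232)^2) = 6241293 / 52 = 120024.87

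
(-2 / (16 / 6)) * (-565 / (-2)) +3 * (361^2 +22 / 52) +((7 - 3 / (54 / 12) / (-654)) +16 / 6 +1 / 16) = 79734229963 / 204048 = 390762.12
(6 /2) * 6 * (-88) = -1584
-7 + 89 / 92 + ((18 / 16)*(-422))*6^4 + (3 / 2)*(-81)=-56617125 / 92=-615403.53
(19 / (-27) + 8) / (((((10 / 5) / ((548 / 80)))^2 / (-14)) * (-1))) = 25882451 / 21600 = 1198.26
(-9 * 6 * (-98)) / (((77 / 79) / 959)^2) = 619890745068 / 121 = 5123064008.83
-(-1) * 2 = 2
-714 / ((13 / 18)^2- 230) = 231336 / 74351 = 3.11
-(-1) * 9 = 9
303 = 303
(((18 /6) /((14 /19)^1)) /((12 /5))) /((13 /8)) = 95 /91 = 1.04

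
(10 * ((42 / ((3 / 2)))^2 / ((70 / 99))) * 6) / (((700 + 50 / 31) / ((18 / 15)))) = 2062368 / 18125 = 113.79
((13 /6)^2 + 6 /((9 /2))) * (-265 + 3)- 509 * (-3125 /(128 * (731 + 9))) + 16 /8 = -1560.48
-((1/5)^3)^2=-1/15625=-0.00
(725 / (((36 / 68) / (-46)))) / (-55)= 113390 / 99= 1145.35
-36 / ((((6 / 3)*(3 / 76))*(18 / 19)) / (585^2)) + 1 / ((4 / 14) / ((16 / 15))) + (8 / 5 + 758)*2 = -2470841656 / 15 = -164722777.07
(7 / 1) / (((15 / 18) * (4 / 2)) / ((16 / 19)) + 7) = 336 / 431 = 0.78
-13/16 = -0.81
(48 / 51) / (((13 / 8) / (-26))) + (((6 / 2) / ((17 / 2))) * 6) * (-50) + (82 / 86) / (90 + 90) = -15912743 / 131580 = -120.94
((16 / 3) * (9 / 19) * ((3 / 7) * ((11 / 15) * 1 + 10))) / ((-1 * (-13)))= 1104 / 1235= 0.89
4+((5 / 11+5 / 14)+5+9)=2897 / 154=18.81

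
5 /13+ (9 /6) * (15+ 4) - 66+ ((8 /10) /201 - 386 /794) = -390022327 /10373610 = -37.60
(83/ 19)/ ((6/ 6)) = 83/ 19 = 4.37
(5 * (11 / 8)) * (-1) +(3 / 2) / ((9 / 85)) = 175 / 24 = 7.29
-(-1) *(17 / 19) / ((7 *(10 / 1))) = 17 / 1330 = 0.01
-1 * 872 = -872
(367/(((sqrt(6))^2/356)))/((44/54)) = 293967/11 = 26724.27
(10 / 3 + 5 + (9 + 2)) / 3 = 6.44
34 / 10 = 17 / 5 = 3.40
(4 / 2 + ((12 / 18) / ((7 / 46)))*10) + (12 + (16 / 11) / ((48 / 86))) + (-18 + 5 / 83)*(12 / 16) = 46.96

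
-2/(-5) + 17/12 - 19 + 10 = -431/60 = -7.18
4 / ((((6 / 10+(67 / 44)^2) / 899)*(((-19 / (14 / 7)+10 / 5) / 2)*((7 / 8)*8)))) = -27847424 / 593313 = -46.94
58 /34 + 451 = 7696 /17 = 452.71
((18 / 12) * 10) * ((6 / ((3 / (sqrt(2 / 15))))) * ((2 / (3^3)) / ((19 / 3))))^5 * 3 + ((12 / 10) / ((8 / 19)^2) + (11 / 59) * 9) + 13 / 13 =4096 * sqrt(30) / 10965837738825 + 89177 / 9440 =9.45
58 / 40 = 29 / 20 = 1.45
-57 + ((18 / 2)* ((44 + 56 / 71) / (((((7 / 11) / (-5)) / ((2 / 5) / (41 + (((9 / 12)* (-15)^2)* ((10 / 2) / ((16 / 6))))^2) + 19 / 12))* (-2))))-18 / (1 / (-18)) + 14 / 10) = 128622200492887 / 46337392430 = 2775.78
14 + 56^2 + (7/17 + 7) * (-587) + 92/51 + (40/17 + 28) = -59596/51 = -1168.55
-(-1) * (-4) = -4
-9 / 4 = -2.25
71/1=71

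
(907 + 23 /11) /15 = 60.61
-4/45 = -0.09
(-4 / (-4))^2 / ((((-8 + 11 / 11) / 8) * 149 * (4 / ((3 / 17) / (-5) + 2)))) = -0.00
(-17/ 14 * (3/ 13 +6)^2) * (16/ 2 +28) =-2007666/ 1183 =-1697.10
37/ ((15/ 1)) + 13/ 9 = 176/ 45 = 3.91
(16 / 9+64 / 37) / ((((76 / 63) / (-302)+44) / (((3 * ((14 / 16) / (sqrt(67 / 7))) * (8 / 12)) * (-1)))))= -1080254 * sqrt(469) / 518772893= -0.05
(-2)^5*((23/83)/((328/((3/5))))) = -276/17015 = -0.02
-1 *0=0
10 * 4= 40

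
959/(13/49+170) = 46991/8343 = 5.63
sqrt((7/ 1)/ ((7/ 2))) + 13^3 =sqrt(2) + 2197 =2198.41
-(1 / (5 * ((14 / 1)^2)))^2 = -1 / 960400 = -0.00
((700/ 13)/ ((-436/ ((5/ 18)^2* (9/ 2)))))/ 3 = -0.01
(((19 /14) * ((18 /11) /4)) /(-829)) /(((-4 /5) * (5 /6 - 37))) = -2565 /110814088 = -0.00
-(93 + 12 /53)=-4941 /53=-93.23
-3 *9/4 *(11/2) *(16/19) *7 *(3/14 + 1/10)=-6534/95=-68.78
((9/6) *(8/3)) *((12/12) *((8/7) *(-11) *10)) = -3520/7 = -502.86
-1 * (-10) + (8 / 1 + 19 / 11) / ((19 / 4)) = 2518 / 209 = 12.05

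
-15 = -15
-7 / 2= -3.50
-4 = -4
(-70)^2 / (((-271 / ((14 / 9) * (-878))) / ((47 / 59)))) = 2830847600 / 143901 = 19672.19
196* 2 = 392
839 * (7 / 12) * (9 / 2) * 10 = 88095 / 4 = 22023.75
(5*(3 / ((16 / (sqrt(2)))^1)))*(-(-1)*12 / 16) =45*sqrt(2) / 64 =0.99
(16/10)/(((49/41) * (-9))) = -328/2205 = -0.15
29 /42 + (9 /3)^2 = 407 /42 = 9.69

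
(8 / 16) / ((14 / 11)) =11 / 28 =0.39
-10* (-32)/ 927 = 320/ 927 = 0.35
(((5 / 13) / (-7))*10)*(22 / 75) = -44 / 273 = -0.16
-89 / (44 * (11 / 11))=-89 / 44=-2.02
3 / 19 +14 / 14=1.16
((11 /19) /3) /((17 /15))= 55 /323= 0.17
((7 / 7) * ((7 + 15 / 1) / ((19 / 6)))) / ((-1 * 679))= -132 / 12901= -0.01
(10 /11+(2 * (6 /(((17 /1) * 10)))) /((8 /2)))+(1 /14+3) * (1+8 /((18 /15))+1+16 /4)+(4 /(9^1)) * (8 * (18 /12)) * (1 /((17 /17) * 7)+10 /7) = 631101 /13090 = 48.21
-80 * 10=-800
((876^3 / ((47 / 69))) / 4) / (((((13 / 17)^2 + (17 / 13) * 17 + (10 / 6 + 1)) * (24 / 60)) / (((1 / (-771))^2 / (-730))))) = -24866147826 / 445793432315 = -0.06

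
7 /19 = 0.37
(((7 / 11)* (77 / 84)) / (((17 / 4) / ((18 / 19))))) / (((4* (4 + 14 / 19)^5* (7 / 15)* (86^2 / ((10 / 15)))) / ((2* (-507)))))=-22024249 / 8249276520000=-0.00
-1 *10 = -10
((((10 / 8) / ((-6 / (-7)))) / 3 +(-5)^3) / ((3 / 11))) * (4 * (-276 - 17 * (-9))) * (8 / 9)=16172860 / 81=199664.94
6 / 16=3 / 8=0.38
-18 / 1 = -18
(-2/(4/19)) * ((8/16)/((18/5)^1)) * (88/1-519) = 40945/72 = 568.68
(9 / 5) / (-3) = -3 / 5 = -0.60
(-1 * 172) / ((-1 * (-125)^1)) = -172 / 125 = -1.38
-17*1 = -17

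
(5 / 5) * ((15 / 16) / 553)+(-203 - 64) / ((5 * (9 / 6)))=-1574869 / 44240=-35.60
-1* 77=-77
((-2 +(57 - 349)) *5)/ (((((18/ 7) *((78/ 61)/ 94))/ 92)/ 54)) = -2714131560/ 13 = -208779350.77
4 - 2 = 2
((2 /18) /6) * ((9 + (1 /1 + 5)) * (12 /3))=10 /9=1.11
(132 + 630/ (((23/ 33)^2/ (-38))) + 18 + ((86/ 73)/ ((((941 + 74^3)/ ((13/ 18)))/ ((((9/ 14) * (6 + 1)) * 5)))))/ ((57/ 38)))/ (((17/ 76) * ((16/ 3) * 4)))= -516784471824913/ 50191596176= -10296.24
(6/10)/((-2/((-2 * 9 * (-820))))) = -4428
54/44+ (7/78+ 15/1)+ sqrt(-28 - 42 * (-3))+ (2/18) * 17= 7 * sqrt(2)+ 23431/1287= 28.11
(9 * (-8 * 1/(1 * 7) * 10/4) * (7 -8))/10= 18/7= 2.57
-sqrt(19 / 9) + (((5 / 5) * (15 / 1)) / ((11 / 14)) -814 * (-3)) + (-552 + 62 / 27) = 567682 / 297 -sqrt(19) / 3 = 1909.93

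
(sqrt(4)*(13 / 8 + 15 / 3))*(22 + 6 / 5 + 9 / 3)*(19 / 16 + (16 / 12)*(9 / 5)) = 1992641 / 1600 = 1245.40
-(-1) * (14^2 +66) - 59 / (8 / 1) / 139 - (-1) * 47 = 343549 / 1112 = 308.95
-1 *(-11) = 11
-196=-196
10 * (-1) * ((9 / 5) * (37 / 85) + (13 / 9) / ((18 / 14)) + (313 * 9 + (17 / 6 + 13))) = -195171871 / 6885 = -28347.40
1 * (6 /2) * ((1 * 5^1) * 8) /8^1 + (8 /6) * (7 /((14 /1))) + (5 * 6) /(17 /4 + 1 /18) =2105 /93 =22.63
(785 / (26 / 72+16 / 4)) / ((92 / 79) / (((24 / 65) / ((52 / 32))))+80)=136512 / 64559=2.11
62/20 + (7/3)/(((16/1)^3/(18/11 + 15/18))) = 12576329/4055040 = 3.10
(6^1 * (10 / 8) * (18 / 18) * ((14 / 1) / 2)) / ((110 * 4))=21 / 176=0.12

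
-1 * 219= -219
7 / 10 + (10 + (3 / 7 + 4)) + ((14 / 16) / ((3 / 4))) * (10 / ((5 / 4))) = 5137 / 210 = 24.46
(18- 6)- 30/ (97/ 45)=-186/ 97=-1.92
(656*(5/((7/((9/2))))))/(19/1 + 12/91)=191880/1741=110.21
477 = 477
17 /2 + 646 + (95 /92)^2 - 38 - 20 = 5057801 /8464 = 597.57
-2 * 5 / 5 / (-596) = 1 / 298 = 0.00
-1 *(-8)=8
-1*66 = -66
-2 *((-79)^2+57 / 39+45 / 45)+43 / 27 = -12485.33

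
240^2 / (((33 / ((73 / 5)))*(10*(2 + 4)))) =4672 / 11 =424.73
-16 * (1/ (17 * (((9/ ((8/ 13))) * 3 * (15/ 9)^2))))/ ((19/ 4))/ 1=-512/ 314925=-0.00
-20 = -20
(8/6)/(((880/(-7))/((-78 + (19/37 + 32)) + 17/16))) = 184093/390720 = 0.47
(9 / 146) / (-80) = -9 / 11680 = -0.00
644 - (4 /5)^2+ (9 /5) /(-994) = 15987451 /24850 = 643.36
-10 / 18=-5 / 9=-0.56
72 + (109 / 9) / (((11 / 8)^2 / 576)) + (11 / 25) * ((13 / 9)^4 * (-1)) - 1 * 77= 73094007784 / 19847025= 3682.87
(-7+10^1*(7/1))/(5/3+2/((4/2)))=189/8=23.62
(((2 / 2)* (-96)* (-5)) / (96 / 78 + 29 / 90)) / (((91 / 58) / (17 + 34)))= 127785600 / 12719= 10046.83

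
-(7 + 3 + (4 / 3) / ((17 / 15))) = -190 / 17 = -11.18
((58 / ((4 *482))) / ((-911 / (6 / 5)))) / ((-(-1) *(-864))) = 29 / 632306880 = 0.00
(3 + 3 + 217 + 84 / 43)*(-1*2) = -19346 / 43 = -449.91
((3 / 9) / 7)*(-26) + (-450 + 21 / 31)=-293315 / 651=-450.56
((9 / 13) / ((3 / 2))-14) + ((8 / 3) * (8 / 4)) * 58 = 11536 / 39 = 295.79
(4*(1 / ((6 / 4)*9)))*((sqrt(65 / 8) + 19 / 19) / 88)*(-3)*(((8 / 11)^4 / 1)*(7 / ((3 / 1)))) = -7168*sqrt(130) / 4348377 - 28672 / 4348377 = -0.03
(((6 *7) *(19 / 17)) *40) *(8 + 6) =446880 / 17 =26287.06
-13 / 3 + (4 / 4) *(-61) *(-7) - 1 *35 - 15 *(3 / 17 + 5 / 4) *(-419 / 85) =1710215 / 3468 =493.14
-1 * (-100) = 100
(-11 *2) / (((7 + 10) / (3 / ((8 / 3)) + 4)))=-451 / 68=-6.63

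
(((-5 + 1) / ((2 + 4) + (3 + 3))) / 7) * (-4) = 4 / 21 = 0.19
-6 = -6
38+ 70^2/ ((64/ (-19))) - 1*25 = -23067/ 16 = -1441.69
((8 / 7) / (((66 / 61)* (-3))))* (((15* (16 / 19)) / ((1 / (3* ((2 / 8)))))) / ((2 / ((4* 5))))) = -48800 / 1463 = -33.36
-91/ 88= -1.03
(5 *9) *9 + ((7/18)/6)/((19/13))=831151/2052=405.04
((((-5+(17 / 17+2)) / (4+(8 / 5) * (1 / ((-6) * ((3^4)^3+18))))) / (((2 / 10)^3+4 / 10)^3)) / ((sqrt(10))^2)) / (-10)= 23066796875 / 313326928736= 0.07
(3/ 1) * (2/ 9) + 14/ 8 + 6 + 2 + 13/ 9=427/ 36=11.86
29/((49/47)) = 1363/49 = 27.82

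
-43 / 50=-0.86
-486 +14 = -472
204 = 204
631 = 631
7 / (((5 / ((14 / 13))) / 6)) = 588 / 65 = 9.05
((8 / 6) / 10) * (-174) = -116 / 5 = -23.20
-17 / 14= -1.21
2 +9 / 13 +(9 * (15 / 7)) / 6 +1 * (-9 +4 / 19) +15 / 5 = 405 / 3458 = 0.12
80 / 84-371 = -370.05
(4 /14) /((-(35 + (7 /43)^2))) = -1849 /226674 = -0.01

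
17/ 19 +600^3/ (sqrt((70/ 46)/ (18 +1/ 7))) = 17/ 19 +43200000 * sqrt(14605)/ 7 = 745824229.24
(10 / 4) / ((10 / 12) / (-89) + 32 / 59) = 78765 / 16793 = 4.69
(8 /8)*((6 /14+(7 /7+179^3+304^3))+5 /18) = 4262555393 /126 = 33829804.71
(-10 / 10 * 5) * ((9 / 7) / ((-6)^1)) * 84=90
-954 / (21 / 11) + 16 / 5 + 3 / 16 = -277943 / 560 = -496.33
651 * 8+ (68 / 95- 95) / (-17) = 8419877 / 1615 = 5213.55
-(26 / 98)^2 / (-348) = 169 / 835548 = 0.00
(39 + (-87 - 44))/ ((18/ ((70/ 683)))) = -0.52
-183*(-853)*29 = 4526871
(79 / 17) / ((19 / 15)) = 1185 / 323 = 3.67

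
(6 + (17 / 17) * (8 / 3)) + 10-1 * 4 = 44 / 3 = 14.67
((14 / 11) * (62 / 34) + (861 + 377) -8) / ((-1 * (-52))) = 57611 / 2431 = 23.70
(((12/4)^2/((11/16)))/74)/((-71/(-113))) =8136/28897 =0.28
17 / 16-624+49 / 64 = -39819 / 64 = -622.17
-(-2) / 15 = 2 / 15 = 0.13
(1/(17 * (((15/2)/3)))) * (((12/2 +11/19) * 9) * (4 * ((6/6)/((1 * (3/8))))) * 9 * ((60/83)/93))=864000/831079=1.04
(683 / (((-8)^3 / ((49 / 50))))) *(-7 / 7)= 33467 / 25600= 1.31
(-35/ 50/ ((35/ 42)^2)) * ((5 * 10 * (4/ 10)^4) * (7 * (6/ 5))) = -169344/ 15625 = -10.84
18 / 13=1.38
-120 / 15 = -8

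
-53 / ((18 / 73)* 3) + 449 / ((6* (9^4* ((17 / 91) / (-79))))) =-25588189 / 334611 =-76.47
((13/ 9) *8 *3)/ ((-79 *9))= -0.05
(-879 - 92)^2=942841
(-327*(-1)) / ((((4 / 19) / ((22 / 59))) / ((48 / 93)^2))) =8747904 / 56699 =154.29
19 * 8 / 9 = 152 / 9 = 16.89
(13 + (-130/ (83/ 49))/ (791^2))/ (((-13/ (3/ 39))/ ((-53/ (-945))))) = -56170301/ 13019974695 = -0.00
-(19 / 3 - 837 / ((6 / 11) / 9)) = 82825 / 6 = 13804.17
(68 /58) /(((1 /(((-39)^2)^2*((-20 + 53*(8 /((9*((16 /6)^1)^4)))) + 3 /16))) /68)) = -6463205868483 /1856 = -3482330748.11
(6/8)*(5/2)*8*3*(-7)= -315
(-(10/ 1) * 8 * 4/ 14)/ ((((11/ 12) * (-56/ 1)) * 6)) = 40/ 539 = 0.07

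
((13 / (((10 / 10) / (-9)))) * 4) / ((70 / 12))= -2808 / 35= -80.23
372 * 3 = 1116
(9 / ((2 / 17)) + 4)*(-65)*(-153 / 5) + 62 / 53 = 16972261 / 106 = 160115.67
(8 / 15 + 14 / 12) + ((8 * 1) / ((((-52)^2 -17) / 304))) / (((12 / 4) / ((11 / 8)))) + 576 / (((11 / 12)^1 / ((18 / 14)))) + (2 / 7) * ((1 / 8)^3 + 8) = 645363767387 / 794492160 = 812.30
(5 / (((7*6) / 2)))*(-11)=-55 / 21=-2.62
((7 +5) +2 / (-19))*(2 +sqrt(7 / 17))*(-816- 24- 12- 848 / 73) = -28495888 / 1387- 14247944*sqrt(119) / 23579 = -27136.72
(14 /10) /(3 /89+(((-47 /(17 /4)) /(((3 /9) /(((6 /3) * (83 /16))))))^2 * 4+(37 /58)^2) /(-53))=-32100939724 /205026096833245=-0.00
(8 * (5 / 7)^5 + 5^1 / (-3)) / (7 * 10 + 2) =-9035 / 3630312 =-0.00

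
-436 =-436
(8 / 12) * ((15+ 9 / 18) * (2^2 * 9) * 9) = 3348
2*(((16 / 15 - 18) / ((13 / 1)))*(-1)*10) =1016 / 39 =26.05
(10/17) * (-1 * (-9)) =90/17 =5.29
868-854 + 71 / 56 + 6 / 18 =2621 / 168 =15.60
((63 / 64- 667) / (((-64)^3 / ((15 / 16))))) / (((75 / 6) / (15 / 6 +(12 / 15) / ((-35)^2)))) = 31337559 / 65766686720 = 0.00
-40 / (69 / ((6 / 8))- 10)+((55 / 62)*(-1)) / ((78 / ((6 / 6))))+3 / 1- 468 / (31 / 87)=-259923683 / 198276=-1310.92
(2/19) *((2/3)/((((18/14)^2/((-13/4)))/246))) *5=-261170/1539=-169.70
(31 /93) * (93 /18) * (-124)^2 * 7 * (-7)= -11678072 /9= -1297563.56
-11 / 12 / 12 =-11 / 144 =-0.08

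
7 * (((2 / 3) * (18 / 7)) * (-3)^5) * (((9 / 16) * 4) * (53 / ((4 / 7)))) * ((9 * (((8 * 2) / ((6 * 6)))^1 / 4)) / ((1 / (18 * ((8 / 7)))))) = -12518388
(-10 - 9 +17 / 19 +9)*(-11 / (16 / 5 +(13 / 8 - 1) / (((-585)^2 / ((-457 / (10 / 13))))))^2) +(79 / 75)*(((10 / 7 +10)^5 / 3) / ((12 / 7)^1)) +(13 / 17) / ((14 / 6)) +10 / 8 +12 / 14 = 6073717347688709378079409 / 152054950771815049476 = 39944.23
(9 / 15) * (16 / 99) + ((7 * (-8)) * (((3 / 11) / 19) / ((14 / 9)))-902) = -2829086 / 3135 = -902.42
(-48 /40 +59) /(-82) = -289 /410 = -0.70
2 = 2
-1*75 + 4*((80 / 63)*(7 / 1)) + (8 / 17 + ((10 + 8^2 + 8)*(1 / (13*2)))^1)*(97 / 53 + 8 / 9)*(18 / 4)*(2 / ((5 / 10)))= 14542031 / 105417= 137.95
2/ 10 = 1/ 5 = 0.20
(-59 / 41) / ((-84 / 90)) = 885 / 574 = 1.54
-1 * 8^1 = -8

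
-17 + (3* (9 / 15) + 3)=-61 / 5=-12.20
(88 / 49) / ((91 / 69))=6072 / 4459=1.36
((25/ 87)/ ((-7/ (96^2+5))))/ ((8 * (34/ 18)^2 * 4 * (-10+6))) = 6224175/ 7509376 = 0.83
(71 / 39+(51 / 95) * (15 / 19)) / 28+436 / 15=4103581 / 140790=29.15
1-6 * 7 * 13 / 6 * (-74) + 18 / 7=6737.57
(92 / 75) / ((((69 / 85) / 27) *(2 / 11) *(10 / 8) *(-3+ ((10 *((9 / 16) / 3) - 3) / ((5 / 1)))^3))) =-225280 / 3779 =-59.61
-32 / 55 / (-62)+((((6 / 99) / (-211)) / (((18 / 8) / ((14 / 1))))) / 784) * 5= 0.01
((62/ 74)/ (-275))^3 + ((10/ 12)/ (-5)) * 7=-7373968944371/ 6320544656250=-1.17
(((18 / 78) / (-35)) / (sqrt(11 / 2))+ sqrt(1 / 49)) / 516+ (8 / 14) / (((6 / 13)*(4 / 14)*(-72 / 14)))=-13691 / 16254-sqrt(22) / 860860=-0.84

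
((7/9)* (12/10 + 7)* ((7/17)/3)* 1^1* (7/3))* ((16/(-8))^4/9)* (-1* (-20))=900032/12393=72.62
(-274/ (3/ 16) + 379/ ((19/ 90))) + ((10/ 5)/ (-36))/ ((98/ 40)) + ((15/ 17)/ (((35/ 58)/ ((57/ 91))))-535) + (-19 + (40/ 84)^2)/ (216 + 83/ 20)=-32015631227/ 159868527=-200.26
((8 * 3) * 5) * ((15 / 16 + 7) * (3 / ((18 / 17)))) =10795 / 4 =2698.75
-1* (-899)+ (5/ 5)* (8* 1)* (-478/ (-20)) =5451/ 5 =1090.20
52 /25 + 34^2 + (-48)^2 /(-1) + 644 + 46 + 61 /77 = -876121 /1925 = -455.13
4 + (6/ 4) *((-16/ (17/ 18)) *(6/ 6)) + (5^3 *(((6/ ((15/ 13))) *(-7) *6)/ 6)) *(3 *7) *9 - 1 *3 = -14619565/ 17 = -859974.41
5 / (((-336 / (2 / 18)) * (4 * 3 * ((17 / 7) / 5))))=-25 / 88128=-0.00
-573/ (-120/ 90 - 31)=17.72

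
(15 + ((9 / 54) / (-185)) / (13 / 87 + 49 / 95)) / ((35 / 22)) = 9589217 / 1017130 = 9.43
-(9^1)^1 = -9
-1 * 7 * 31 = -217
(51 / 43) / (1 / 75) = 88.95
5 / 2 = 2.50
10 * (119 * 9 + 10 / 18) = 96440 / 9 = 10715.56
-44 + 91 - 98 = -51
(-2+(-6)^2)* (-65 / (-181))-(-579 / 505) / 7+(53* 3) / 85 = 154938286 / 10877195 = 14.24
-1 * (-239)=239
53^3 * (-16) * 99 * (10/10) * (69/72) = -225995286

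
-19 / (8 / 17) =-323 / 8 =-40.38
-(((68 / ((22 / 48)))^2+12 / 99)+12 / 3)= -7991768 / 363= -22015.89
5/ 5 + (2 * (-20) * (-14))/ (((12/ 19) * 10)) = 269/ 3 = 89.67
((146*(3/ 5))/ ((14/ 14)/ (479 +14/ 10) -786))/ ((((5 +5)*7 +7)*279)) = -350692/ 67598658435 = -0.00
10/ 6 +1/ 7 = 38/ 21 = 1.81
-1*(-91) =91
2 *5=10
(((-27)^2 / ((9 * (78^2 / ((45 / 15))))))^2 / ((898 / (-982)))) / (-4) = 357939 / 820728896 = 0.00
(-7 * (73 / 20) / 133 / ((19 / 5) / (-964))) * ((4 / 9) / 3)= 70372 / 9747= 7.22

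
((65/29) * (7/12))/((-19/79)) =-35945/6612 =-5.44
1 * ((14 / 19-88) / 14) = -829 / 133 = -6.23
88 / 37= 2.38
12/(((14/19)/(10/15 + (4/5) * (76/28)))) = 11324/245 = 46.22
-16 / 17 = -0.94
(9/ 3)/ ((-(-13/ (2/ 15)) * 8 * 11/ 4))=1/ 715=0.00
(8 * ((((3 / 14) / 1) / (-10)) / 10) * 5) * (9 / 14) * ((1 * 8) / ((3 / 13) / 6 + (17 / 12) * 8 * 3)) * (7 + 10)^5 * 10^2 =-5315944608 / 2891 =-1838790.94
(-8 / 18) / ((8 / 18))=-1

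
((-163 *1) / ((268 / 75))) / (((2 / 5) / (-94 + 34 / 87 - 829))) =1635440125 / 15544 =105213.60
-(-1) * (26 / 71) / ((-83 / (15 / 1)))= -390 / 5893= -0.07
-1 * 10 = -10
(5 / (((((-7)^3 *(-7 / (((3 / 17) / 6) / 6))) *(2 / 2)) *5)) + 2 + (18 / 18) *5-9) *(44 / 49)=-10775677 / 6000099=-1.80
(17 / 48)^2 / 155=0.00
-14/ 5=-2.80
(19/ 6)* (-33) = -209/ 2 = -104.50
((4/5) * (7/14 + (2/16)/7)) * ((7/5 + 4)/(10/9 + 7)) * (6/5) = 21141/63875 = 0.33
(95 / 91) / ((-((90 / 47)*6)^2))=-41971 / 5307120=-0.01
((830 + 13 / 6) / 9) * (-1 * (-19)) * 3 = 94867 / 18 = 5270.39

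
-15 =-15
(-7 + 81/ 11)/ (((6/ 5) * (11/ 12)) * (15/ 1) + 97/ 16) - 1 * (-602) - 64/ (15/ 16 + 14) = 567288530/ 949069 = 597.73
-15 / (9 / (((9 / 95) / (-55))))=3 / 1045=0.00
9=9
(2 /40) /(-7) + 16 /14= 159 /140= 1.14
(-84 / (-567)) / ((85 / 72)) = 32 / 255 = 0.13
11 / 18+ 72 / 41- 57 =-40319 / 738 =-54.63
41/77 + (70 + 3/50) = 271781/3850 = 70.59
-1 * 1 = -1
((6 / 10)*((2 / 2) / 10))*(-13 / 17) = -39 / 850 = -0.05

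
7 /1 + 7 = 14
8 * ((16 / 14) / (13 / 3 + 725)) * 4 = 192 / 3829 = 0.05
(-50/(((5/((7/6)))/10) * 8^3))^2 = 0.05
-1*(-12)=12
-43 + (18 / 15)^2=-1039 / 25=-41.56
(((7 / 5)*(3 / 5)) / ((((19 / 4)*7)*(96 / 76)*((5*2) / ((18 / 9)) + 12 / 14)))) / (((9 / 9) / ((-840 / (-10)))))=294 / 1025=0.29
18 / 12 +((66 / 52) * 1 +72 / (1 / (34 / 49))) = 33588 / 637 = 52.73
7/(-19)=-7/19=-0.37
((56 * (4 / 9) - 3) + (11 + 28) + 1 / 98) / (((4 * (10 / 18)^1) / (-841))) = -45172633 / 1960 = -23047.26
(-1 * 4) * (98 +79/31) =-12468/31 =-402.19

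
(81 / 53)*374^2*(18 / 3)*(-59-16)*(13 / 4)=-16570060650 / 53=-312642653.77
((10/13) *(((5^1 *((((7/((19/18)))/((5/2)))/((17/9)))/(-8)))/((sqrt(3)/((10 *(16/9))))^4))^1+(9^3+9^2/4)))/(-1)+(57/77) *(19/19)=3261046941479/471404934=6917.72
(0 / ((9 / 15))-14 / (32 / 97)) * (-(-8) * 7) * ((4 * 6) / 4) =-14259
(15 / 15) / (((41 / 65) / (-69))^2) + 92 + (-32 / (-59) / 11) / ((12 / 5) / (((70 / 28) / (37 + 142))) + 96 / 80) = 28454590496599 / 2359765947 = 12058.23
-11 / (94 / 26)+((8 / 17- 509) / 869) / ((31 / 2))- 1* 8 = -238495427 / 21524261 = -11.08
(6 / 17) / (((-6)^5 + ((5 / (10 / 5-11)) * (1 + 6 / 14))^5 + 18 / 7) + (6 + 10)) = -2977309629 / 65442078798983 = -0.00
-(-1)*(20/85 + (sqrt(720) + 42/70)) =71/85 + 12*sqrt(5) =27.67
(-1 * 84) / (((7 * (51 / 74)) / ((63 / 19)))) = -18648 / 323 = -57.73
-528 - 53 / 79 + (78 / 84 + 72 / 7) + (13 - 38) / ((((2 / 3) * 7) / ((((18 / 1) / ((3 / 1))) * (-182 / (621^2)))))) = -517.44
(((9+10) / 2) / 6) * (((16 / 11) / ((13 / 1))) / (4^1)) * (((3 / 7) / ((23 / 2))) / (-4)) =-19 / 46046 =-0.00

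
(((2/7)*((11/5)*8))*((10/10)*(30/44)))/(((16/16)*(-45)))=-8/105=-0.08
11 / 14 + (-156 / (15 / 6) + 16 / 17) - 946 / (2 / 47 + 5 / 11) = -1963.72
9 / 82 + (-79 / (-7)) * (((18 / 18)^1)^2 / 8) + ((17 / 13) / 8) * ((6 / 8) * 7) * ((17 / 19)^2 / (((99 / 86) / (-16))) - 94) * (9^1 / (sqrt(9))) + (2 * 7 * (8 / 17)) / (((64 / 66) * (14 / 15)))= -81171853171 / 309992144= -261.85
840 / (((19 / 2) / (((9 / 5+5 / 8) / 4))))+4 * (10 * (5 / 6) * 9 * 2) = 24837 / 38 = 653.61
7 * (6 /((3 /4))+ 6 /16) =469 /8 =58.62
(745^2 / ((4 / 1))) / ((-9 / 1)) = -555025 / 36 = -15417.36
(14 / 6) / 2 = 7 / 6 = 1.17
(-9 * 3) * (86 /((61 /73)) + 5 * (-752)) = 6023214 /61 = 98741.21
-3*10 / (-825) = 2 / 55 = 0.04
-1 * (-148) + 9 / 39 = 1927 / 13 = 148.23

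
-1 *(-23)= 23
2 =2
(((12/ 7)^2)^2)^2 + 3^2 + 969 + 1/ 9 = 54617378467/ 51883209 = 1052.70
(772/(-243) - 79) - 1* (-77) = -1258/243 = -5.18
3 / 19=0.16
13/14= 0.93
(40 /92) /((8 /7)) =35 /92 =0.38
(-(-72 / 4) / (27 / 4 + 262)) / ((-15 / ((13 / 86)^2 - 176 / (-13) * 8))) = -12498918 / 25839775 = -0.48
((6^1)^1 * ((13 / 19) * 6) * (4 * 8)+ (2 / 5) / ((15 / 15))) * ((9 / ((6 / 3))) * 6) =2022786 / 95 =21292.48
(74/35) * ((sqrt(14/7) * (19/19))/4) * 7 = 37 * sqrt(2)/10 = 5.23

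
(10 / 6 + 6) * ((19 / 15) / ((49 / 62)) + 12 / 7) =25.43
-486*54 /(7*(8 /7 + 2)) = -13122 /11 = -1192.91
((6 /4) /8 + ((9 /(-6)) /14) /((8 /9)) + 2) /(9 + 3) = 463 /2688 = 0.17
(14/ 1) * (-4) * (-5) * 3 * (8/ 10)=672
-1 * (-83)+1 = 84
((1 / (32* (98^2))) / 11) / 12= 0.00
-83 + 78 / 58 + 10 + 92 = 590 / 29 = 20.34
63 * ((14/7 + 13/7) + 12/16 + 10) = 3681/4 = 920.25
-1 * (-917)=917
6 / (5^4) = 6 / 625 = 0.01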